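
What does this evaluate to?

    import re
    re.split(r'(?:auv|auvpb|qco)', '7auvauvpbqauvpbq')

['7', '', 'pbq', 'pbq']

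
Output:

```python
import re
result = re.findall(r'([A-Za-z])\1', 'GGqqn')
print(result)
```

['G', 'q']

A backreference is literal: `\1` must see the identical characters the first group matched.
`findall` collects group 1 from each match (2 total).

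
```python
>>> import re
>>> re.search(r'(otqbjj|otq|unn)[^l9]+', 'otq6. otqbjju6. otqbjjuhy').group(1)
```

`re.search` tries every starting position until one works.
The match spans [0:25] → 'otq6. otqbjju6. otqbjjuhy'.
Captured: group 1 = 'otq'.

'otq'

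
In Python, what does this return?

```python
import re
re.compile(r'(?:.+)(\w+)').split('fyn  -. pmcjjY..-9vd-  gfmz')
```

['', 'z', '']

`re.split` interleaves the captured-group text with the surrounding fragments.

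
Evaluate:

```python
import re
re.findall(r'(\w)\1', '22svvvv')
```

`\1` is not a pattern — it's the concrete string captured by group 1, re-applied verbatim.
Matches: at [0:2] match '22', group 1 = '2'; at [3:5] match 'vv', group 1 = 'v'; at [5:7] match 'vv', group 1 = 'v'.
With a single group, `findall` returns only what that group captured — 3 items.

['2', 'v', 'v']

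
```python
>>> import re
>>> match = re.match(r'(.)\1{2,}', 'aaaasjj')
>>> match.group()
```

'aaaa'

`\1` is not a pattern — it's the concrete string captured by group 1, re-applied verbatim.
`re.match` only tries the pattern at the start of the string.
The match spans [0:4] → 'aaaa'.
Captured: group 1 = 'a'.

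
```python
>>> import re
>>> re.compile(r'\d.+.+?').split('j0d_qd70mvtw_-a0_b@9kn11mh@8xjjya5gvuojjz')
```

This matches a digit; then one or more of any character; then one or more of any character (lazy).
Splitting on the pattern gives 2 pieces.

['j', '']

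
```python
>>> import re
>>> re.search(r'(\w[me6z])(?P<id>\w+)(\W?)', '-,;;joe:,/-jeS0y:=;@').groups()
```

('je', 'S0y', ':')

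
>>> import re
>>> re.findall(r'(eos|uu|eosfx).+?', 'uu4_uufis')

Matches: at [0:3] match 'uu4', group 1 = 'uu'; at [4:7] match 'uuf', group 1 = 'uu'.
With a single group, `findall` returns only what that group captured — 2 items.

['uu', 'uu']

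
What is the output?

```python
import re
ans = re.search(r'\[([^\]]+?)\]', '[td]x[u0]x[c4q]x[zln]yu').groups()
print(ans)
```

('td',)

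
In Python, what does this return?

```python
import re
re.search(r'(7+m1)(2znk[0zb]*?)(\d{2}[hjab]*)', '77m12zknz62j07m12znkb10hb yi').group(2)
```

'2znkb'

The match spans [13:25] → '7m12znkb10hb'.
Captured: group 1 = '7m1', group 2 = '2znkb', group 3 = '10hb'.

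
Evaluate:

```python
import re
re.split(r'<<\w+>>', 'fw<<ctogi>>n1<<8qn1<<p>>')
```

['fw', 'n1<<8qn1', '']

The string is cut at each match, leaving 3 pieces.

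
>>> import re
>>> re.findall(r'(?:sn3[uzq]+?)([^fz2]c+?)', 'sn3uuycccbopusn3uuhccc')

This matches the literal 'sn3', then one or more of one of [uzq] (lazy) (non-capturing group); then any character except [fz2], then one or more of a literal 'c' (lazy) (captured).
Because the quantifier is non-greedy, it stops expanding at the earliest point where the rest of the pattern can succeed.
Scanning left to right: at [0:7] match 'sn3uuyc', group 1 = 'yc'; at [13:20] match 'sn3uuhc', group 1 = 'hc'.
`findall` collects group 1 from each match (2 total).

['yc', 'hc']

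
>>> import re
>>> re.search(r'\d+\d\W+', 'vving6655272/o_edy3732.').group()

The match spans [5:13] → '6655272/'.

'6655272/'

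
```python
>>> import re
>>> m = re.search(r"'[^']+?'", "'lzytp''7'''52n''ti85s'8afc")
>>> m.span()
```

(0, 7)

Unlike `match`, `search` isn't anchored — it looks for the pattern anywhere in the string.
The match spans [0:7] → "'lzytp'".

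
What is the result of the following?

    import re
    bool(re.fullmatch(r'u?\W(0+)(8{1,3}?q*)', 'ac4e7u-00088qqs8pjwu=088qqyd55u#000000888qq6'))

False

For `fullmatch`, every character of the input must be accounted for by the pattern.
Here the string isn't matched end-to-end, so the call returns None, and `bool(None)` is False.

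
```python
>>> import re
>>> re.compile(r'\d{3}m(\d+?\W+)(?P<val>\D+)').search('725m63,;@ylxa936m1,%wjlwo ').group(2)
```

The pattern matches exactly 3 of a digit, then the literal 'm'; then one or more of a digit (lazy), then one or more of a non-word character (captured); then one or more of a non-digit (captured as 'val').
`re.search` tries every starting position until one works.
The match spans [0:13] → '725m63,;@ylxa'.
Captured: group 1 = '63,;@', group 2 = 'ylxa'.

'ylxa'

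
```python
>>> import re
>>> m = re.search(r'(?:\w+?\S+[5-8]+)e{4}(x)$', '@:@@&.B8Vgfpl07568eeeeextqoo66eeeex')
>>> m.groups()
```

('x',)

The pattern matches one or more of a word character (lazy), then one or more of a non-whitespace character, then one or more of a character in [5-8] (non-capturing group); then exactly 4 of a literal 'e'; then a literal 'x' (captured); then anchored at the end.
`re.search` tries every starting position until one works.
The match spans [6:35] → 'B8Vgfpl07568eeeeextqoo66eeeex'.
Captured: group 1 = 'x'.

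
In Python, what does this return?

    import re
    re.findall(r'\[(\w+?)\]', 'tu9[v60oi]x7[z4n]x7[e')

Scanning left to right: at [3:10] match '[v60oi]', group 1 = 'v60oi'; at [12:17] match '[z4n]', group 1 = 'z4n'.
Because there's exactly one group, `findall` drops the full match and keeps group 1 from each hit.

['v60oi', 'z4n']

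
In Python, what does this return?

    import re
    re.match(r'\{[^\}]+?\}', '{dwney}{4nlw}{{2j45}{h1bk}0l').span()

`re.match` won't scan ahead — the pattern has to work from the very first character.
The match spans [0:7] → '{dwney}'.

(0, 7)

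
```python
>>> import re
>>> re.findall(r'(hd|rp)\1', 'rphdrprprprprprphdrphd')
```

['rp', 'rp', 'rp']

After group 1 captures some text, `\1` only succeeds where that same text appears again.
Because there's exactly one group, `findall` drops the full match and keeps group 1 from each hit.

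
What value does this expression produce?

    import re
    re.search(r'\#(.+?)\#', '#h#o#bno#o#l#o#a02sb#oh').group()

A non-greedy quantifier consumes as few characters as it can — just enough that the remainder of the pattern still matches from where it stops; whatever follows it matches normally.
`re.search` tries every starting position until one works.
The match spans [0:3] → '#h#'.
Captured: group 1 = 'h'.

'#h#'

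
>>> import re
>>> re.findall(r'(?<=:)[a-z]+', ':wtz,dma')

['wtz']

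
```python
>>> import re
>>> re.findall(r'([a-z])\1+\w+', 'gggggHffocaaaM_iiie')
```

`\1` has to match the exact text group 1 already captured.
With a single group, `findall` returns only what that group captured — 1 item.

['g']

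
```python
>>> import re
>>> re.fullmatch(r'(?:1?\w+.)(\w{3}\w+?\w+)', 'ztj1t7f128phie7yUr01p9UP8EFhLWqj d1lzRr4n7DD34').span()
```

`fullmatch` succeeds only if the pattern covers the string from start to end.
The match spans [0:46] → 'ztj1t7f128phie7yUr01p9UP8EFhLWqj d1lzRr4n7DD34'.

(0, 46)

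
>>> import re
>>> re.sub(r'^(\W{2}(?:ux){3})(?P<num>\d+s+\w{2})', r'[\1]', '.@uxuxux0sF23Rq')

'[.@uxuxux]3Rq'

The pattern matches anchored at the start of the string; then exactly 2 of a non-word character, then the literal 'ux' repeated 3 times (captured); then one or more of a digit, then one or more of the literal 's', then exactly 2 of a word character (captured as 'num').
Matches: at [0:12] → '.@uxuxux0sF2'.
The replacement refers to a captured group, so each match is rewritten using its own captured text.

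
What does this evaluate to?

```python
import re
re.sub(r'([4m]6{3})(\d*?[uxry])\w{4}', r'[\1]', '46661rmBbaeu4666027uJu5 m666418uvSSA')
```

The pattern matches one of [4m], then exactly 3 of a literal '6' (captured); then zero or more of a digit (lazy), then one of [uxry] (captured); then exactly 4 of a word character.
Matches: at [0:10] → '46661rmBba'; at [24:36] → 'm666418uvSSA'.
The replacement refers to a captured group, so each match is rewritten using its own captured text.

'[4666]eu4666027uJu5 [m666]'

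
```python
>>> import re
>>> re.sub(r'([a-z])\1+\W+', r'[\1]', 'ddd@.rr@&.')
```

`\1` is not a pattern — it's the concrete string captured by group 1, re-applied verbatim.
Matches: at [0:5] → 'ddd@.'; at [5:10] → 'rr@&.'.
The replacement refers to a captured group, so each match is rewritten using its own captured text.

'[d][r]'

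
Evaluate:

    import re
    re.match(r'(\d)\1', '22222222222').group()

'22'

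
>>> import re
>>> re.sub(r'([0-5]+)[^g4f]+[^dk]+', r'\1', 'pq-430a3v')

The pattern matches one or more of a character in [0-5] (captured); then one or more of any character except [g4f], then one or more of any character except [dk].
Matches: at [3:9] → '430a3v'.
The replacement refers to a captured group, so each match is rewritten using its own captured text.

'pq-430'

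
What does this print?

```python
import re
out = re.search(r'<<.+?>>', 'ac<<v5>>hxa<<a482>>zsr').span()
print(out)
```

The match spans [2:8] → '<<v5>>'.

(2, 8)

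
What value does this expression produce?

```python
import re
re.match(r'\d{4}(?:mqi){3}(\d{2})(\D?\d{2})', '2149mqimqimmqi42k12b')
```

None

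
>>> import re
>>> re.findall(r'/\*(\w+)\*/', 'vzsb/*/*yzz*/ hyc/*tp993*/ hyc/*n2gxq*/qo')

Scanning left to right: at [6:13] match '/*yzz*/', group 1 = 'yzz'; at [17:26] match '/*tp993*/', group 1 = 'tp993'; at [30:39] match '/*n2gxq*/', group 1 = 'n2gxq'.
With a single group, `findall` returns only what that group captured — 3 items.

['yzz', 'tp993', 'n2gxq']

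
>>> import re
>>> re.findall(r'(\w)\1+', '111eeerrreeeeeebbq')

['1', 'e', 'r', 'e', 'b']

A backreference is literal: `\1` must see the identical characters the first group matched.
Because there's exactly one group, `findall` drops the full match and keeps group 1 from each hit.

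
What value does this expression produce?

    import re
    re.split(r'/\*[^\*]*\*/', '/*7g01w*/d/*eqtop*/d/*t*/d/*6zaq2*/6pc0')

['', 'd', 'd', 'd', '6pc0']

Matches to split on: at [0:9] → '/*7g01w*/'; at [10:19] → '/*eqtop*/'; at [20:25] → '/*t*/'; at [26:35] → '/*6zaq2*/'.
Each match becomes a cut point; 5 segments remain.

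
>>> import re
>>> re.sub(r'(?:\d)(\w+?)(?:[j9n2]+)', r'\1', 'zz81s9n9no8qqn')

'zz1soqq'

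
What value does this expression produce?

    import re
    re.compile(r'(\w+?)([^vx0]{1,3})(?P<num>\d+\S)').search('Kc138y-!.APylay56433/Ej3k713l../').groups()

('K', 'c13', '8y')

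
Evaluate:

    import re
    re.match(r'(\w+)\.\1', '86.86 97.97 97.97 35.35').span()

`re.match` won't scan ahead — the pattern has to work from the very first character.
The match spans [0:5] → '86.86'.

(0, 5)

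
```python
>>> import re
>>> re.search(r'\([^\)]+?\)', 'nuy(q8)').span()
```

(3, 7)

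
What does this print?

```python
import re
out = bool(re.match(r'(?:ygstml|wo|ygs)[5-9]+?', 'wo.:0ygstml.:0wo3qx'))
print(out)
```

`re.match` won't scan ahead — the pattern has to work from the very first character.
Here the string doesn't start with a match, so the call returns None, and `bool(None)` is False.

False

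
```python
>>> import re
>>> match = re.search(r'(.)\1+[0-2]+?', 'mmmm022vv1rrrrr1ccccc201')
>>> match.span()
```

`\1` has to match the exact text group 1 already captured.
`re.search` scans for the first position where the pattern succeeds.
The match spans [0:5] → 'mmmm0'.
Captured: group 1 = 'm'.

(0, 5)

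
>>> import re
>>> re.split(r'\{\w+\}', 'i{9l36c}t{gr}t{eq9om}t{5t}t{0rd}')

Matches to split on: at [1:8] → '{9l36c}'; at [9:13] → '{gr}'; at [14:21] → '{eq9om}'; at [22:26] → '{5t}'; at [27:32] → '{0rd}'.
Each match becomes a cut point; 6 segments remain.

['i', 't', 't', 't', 't', '']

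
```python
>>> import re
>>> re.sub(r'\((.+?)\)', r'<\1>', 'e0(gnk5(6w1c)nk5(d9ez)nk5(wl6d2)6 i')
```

Because the quantifier is non-greedy, it stops expanding at the earliest point where the rest of the pattern can succeed.
Matches: at [2:13] → '(gnk5(6w1c)'; at [16:22] → '(d9ez)'; at [25:32] → '(wl6d2)'.
`\1` in the replacement pulls in group 1's text for each match.

'e0<gnk5(6w1c>nk5<d9ez>nk5<wl6d2>6 i'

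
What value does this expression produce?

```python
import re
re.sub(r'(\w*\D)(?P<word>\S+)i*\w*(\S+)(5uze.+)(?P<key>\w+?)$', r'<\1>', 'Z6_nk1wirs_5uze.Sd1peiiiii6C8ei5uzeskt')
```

The pattern matches zero or more of a word character, then a non-digit (captured); then one or more of a non-whitespace character (captured as 'word'); then zero or more of the literal 'i', then zero or more of a word character; then one or more of a non-whitespace character (captured); then the literal '5uz', then a literal 'e', then one or more of any character (captured); then one or more of a word character (lazy) (captured as 'key'); then anchored at the end.
Matches: at [0:38] → 'Z6_nk1wirs_5uze.Sd1peiiiii6C8ei5uzeskt'.
`\1` in the replacement pulls in group 1's text for each match.

'<Z6_nk1wirs_5uze.>'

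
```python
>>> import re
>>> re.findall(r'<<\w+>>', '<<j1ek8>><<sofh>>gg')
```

`findall` yields the raw match text (2 of them) because the pattern has no groups.

['<<j1ek8>>', '<<sofh>>']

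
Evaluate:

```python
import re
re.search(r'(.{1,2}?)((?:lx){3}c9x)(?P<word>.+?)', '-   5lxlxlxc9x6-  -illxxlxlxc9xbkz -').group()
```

' 5lxlxlxc9x6'

With the lazy modifier that quantifier settles for the fewest repetitions that let the rest of the pattern succeed (the atoms after it are unaffected and can still be greedy).
The match spans [3:15] → ' 5lxlxlxc9x6'.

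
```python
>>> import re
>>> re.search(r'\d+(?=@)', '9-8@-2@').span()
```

(2, 3)

The lookaround is zero-width — it requires the adjacent text to match without consuming it, so the asserted text isn't part of the match.
`re.search` tries every starting position until one works.
The match spans [2:3] → '8'.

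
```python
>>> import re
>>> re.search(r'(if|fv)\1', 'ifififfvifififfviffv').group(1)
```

'if'

A backreference is literal: `\1` must see the identical characters the first group matched.
Unlike `match`, `search` isn't anchored — it looks for the pattern anywhere in the string.
The match spans [0:4] → 'ifif'.
Captured: group 1 = 'if'.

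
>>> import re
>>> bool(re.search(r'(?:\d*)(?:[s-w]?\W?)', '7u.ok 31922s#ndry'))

True

The match spans [0:3] → '7u.'.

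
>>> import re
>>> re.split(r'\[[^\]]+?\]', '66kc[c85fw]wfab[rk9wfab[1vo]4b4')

['66kc', 'wfab', '4b4']

The string is cut at each match, leaving 3 pieces.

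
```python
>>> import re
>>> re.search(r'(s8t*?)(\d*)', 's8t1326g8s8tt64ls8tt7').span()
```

Pattern: the literal 's8', then zero or more of a literal 't' (lazy) (captured); then zero or more of a digit (captured).
A non-greedy quantifier consumes as few characters as it can — just enough that the remainder of the pattern still matches from where it stops; whatever follows it matches normally.
Unlike `match`, `search` isn't anchored — it looks for the pattern anywhere in the string.
The match spans [0:2] → 's8'.
Captured: group 1 = 's8', group 2 = ''.

(0, 2)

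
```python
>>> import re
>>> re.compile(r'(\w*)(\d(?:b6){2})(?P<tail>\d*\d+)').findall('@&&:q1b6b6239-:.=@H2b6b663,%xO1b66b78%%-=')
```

[('q', '1b6b6', '239'), ('H', '2b6b6', '63')]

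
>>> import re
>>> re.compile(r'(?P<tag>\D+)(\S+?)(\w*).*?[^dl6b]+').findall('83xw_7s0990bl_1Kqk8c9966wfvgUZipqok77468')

With the lazy modifier that quantifier settles for the fewest repetitions that let the rest of the pattern succeed (the atoms after it are unaffected and can still be greedy).
With 3 capturing groups, `findall` returns a 3-tuple per match.

[('xw_', '7', 's0990bl_1Kqk8c9966wfvgUZipqok7746')]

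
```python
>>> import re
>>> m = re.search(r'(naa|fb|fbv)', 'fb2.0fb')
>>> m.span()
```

The match spans [0:2] → 'fb'.

(0, 2)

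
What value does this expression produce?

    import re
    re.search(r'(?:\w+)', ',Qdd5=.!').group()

This matches one or more of a word character (non-capturing group).
Unlike `match`, `search` isn't anchored — it looks for the pattern anywhere in the string.
The match spans [1:5] → 'Qdd5'.

'Qdd5'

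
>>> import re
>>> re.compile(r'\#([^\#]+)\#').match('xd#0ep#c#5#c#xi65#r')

`match` is anchored at position 0; if the pattern doesn't fit there, it returns None.
Here position 0 doesn't satisfy it, so the call returns None.

None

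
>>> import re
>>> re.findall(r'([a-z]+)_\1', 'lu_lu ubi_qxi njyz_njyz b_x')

A backreference is literal: `\1` must see the identical characters the first group matched.
Walking the string: at [0:5] match 'lu_lu', group 1 = 'lu'; at [14:23] match 'njyz_njyz', group 1 = 'njyz'.
`findall` collects group 1 from each match (2 total).

['lu', 'njyz']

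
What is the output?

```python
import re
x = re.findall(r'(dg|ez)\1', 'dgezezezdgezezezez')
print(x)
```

After group 1 captures some text, `\1` only succeeds where that same text appears again.
`findall` collects group 1 from each match (3 total).

['ez', 'ez', 'ez']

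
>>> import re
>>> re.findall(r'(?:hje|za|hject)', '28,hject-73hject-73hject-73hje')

['hje', 'hje', 'hje', 'hje']

`|` is ordered: at each position the engine commits to the first alternative that works.
Matches: at [3:6] → 'hje'; at [11:14] → 'hje'; at [19:22] → 'hje'; at [27:30] → 'hje'.
No capturing groups, so `findall` returns the 4 full match strings.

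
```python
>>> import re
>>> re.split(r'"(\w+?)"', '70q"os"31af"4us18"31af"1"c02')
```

['70q', 'os', '31af', '4us18', '31af', '1', 'c02']

The group in the pattern means `split` returns the separators' captures alongside the pieces.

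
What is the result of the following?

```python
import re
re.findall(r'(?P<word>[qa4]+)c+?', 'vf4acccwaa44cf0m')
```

['4a', 'aa44']

With a single group, `findall` returns only what that group captured — 2 items.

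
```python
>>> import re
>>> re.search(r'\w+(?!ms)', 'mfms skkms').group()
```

Because the assertion is negative and zero-width, positions next to the forbidden text are skipped.
The match spans [0:4] → 'mfms'.

'mfms'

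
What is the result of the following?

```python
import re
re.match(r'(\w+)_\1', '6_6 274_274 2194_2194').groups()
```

After group 1 captures some text, `\1` only succeeds where that same text appears again.
`re.match` only tries the pattern at the start of the string.
The match spans [0:3] → '6_6'.
Captured: group 1 = '6'.

('6',)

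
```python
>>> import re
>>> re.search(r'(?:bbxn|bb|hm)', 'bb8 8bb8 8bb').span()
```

(0, 2)

Unlike `match`, `search` isn't anchored — it looks for the pattern anywhere in the string.
The match spans [0:2] → 'bb'.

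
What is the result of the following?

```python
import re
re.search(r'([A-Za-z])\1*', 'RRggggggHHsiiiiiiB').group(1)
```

After group 1 captures some text, `\1` only succeeds where that same text appears again.
`search` walks the string left to right and returns the first match it finds.
The match spans [0:2] → 'RR'.
Captured: group 1 = 'R'.

'R'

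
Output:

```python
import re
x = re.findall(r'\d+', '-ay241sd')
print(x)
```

['241']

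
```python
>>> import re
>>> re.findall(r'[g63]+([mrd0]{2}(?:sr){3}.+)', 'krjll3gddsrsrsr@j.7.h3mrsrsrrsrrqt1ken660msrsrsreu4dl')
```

This matches one or more of one of [g63]; then exactly 2 of one of [mrd0], then the literal 'sr' repeated 3 times, then one or more of any character (captured).
One capturing group, so `findall` returns just the captured substring from the one match — 1 in all.

['ddsrsrsr@j.7.h3mrsrsrrsrrqt1ken660msrsrsreu4dl']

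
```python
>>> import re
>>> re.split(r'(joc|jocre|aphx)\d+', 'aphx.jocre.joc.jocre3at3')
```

['aphx.jocre.joc.', 'jocre', 'at3']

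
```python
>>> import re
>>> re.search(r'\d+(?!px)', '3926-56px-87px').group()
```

'3926'

`(?!…)`/`(?<!…)` only lets a position through if the neighbouring text does NOT match; no characters are consumed.
`re.search` scans for the first position where the pattern succeeds.
The match spans [0:4] → '3926'.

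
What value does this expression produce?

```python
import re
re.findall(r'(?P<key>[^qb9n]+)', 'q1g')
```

One capturing group, so `findall` returns just the captured substring from the one match — 1 in all.

['1g']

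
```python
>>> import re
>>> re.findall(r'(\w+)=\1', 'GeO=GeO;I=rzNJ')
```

['GeO']

After group 1 captures some text, `\1` only succeeds where that same text appears again.
One capturing group, so `findall` returns just the captured substring from the one match — 1 in all.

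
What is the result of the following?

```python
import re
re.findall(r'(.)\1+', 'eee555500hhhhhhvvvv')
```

`\1` is not a pattern — it's the concrete string captured by group 1, re-applied verbatim.
Matches: at [0:3] match 'eee', group 1 = 'e'; at [3:7] match '5555', group 1 = '5'; at [7:9] match '00', group 1 = '0'; at [9:15] match 'hhhhhh', group 1 = 'h'; at [15:19] match 'vvvv', group 1 = 'v'.
With a single group, `findall` returns only what that group captured — 5 items.

['e', '5', '0', 'h', 'v']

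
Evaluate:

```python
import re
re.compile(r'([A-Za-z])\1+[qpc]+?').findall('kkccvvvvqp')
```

`\1` is not a pattern — it's the concrete string captured by group 1, re-applied verbatim.
With a single group, `findall` returns only what that group captured — 2 items.

['k', 'v']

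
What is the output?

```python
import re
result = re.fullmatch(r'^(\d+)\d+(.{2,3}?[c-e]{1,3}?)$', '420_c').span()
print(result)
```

The pattern matches anchored at the start of the string; then one or more of a digit (captured); then one or more of a digit; then 2 to 3 of any character (lazy), then 1 to 3 of a character in [c-e] (lazy) (captured); then anchored at the end.
For `fullmatch`, every character of the input must be accounted for by the pattern.
The match spans [0:5] → '420_c'.
Captured: group 1 = '4', group 2 = '0_c'.

(0, 5)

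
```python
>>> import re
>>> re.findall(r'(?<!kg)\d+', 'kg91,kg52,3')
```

['1', '2', '3']

The negative lookaround is zero-width — it rules out positions where the adjacent text would match, without consuming anything.
Walking the string: at [3:4] → '1'; at [8:9] → '2'; at [10:11] → '3'.
Since nothing is captured, `findall` lists the 3 matched substrings directly.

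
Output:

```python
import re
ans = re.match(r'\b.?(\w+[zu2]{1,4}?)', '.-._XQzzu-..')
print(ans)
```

None

This matches a word boundary (`\b`, zero-width); then optionally any character; then one or more of a word character, then 1 to 4 of one of [zu2] (lazy) (captured).
`re.match` won't scan ahead — the pattern has to work from the very first character.
Here position 0 doesn't satisfy it, so the call returns None.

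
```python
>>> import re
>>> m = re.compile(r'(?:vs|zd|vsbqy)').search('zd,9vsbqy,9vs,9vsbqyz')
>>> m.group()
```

'zd'

The match spans [0:2] → 'zd'.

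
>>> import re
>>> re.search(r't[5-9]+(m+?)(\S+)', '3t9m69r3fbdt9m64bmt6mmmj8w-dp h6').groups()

The match spans [1:29] → 't9m69r3fbdt9m64bmt6mmmj8w-dp'.
Captured: group 1 = 'm', group 2 = '69r3fbdt9m64bmt6mmmj8w-dp'.

('m', '69r3fbdt9m64bmt6mmmj8w-dp')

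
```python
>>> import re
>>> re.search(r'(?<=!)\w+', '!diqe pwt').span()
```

(1, 5)

The lookaround is zero-width — it requires the adjacent text to match without consuming it, so the asserted text isn't part of the match.
The match spans [1:5] → 'diqe'.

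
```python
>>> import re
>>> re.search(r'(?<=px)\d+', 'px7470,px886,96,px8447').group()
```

'7470'

The `(?=…)`/`(?<=…)` assertion just peeks at neighbouring text; it doesn't advance the match position.
The match spans [2:6] → '7470'.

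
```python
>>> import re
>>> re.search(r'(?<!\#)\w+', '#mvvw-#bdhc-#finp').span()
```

(2, 5)

The negative lookahead/lookbehind blocks any match where the forbidden context is present.
`search` walks the string left to right and returns the first match it finds.
The match spans [2:5] → 'vvw'.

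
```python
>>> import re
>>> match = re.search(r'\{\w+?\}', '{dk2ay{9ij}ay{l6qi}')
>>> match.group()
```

'{9ij}'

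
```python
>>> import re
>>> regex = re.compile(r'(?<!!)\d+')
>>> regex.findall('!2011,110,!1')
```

Because the assertion is negative and zero-width, positions next to the forbidden text are skipped.
Matches: at [2:5] → '011'; at [6:9] → '110'.
Since nothing is captured, `findall` lists the 2 matched substrings directly.

['011', '110']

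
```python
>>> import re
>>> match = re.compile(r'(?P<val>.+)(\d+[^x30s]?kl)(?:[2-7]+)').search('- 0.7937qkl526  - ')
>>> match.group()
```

The pattern matches one or more of any character (captured as 'val'); then one or more of a digit, then optionally any character except [x30s], then the literal 'kl' (captured); then one or more of a character in [2-7] (non-capturing group).
`search` walks the string left to right and returns the first match it finds.
The match spans [0:14] → '- 0.7937qkl526'.
Captured: group 1 = '- 0.793', group 2 = '7qkl'.

'- 0.7937qkl526'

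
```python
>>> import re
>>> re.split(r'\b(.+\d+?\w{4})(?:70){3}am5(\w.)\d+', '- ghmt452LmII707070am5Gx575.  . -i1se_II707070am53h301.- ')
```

['- ', 'ghmt452LmII', 'Gx', '.  . -i1se_II707070am53h301.- ']

This matches a word boundary (`\b`, zero-width); then one or more of any character, then one or more of a digit (lazy), then exactly 4 of a word character (captured); then the literal '70' repeated 3 times, then the literal 'am5'; then a word character, then any character (captured); then one or more of a digit.
Matches to split on: at [2:27] → 'ghmt452LmII707070am5Gx575'.
Because the pattern has a capturing group, `split` also inserts each captured text between the pieces.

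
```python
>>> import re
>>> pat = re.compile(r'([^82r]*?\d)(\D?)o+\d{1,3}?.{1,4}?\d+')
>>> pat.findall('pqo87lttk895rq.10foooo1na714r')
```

This matches zero or more of any character except [82r] (lazy), then a digit (captured); then optionally a non-digit (captured); then one or more of a literal 'o'; then 1 to 3 of a digit (lazy), then 1 to 4 of any character (lazy), then one or more of a digit.
Matches: at [13:28] match 'q.10foooo1na714', groups = ('q.10', 'f').
With 2 capturing groups, `findall` returns a 2-tuple per match.

[('q.10', 'f')]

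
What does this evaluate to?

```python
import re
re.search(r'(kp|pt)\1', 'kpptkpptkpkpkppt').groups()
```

('kp',)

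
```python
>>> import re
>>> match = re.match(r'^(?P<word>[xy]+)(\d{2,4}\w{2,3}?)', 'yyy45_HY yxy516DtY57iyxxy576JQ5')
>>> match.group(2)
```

'45_H'

Pattern: anchored at the start of the string; then one or more of one of [xy] (captured as 'word'); then 2 to 4 of a digit, then 2 to 3 of a word character (lazy) (captured).
`re.match` won't scan ahead — the pattern has to work from the very first character.
The match spans [0:7] → 'yyy45_H'.
Captured: group 1 = 'yyy', group 2 = '45_H'.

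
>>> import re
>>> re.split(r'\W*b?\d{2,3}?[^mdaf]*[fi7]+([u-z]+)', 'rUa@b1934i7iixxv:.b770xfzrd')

['rUa', 'z', 'rd']

The pattern matches zero or more of a non-word character, then optionally a literal 'b'; then 2 to 3 of a digit (lazy), then zero or more of any character except [mdaf], then one or more of one of [fi7]; then one or more of a character in [u-z] (captured).
With a capturing group present, the delimiter's captured portion is kept in the result list.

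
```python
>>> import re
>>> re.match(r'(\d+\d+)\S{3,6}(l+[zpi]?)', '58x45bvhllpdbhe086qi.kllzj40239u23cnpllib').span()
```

`re.match` only tries the pattern at the start of the string.
The match spans [0:11] → '58x45bvhllp'.

(0, 11)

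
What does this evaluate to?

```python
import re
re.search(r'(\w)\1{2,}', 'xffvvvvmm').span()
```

`\1` has to match the exact text group 1 already captured.
`re.search` scans for the first position where the pattern succeeds.
The match spans [3:7] → 'vvvv'.
Captured: group 1 = 'v'.

(3, 7)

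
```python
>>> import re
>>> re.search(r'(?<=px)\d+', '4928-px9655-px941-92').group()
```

'9655'

Lookahead/lookbehind check context without consuming it, so the matched span excludes the asserted characters.
`re.search` tries every starting position until one works.
The match spans [7:11] → '9655'.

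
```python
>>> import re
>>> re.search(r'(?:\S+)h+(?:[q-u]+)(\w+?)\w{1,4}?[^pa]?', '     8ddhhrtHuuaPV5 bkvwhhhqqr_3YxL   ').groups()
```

The match spans [5:15] → '8ddhhrtHuu'.
Captured: group 1 = 'H'.

('H',)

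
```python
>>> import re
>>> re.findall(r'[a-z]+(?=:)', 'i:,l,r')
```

['i']

The `(?=…)`/`(?<=…)` assertion just peeks at neighbouring text; it doesn't advance the match position.
Matches: at [0:1] → 'i'.
With no groups in the pattern, `findall` gives back each whole match — 1 here.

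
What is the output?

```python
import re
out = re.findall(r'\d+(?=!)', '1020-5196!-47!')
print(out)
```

['5196', '47']

The lookaround is zero-width — it requires the adjacent text to match without consuming it, so the asserted text isn't part of the match.
Scanning left to right: at [5:9] → '5196'; at [11:13] → '47'.
No capturing groups, so `findall` returns the 2 full match strings.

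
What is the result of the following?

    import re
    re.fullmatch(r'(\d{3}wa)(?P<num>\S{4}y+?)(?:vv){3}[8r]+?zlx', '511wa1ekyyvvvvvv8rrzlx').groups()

The match spans [0:22] → '511wa1ekyyvvvvvv8rrzlx'.
Captured: group 1 = '511wa', group 2 = '1ekyy'.

('511wa', '1ekyy')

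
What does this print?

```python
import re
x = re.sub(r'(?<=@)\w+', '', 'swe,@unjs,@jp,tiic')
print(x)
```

swe,@,@,tiic

The `(?=…)`/`(?<=…)` assertion just peeks at neighbouring text; it doesn't advance the match position.
Matches: at [5:9] → 'unjs'; at [11:13] → 'jp'.
Each match is replaced by ''.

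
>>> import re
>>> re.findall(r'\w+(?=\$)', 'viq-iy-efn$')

['efn']

The positive lookaround only admits positions where the adjacent text matches; those characters stay outside the span.
Matches: at [7:10] → 'efn'.
No capturing groups, so `findall` returns the 1 full match string.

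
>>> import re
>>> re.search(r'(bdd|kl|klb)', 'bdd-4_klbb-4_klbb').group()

'bdd'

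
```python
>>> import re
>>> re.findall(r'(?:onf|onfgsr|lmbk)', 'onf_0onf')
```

['onf', 'onf']

Scanning left to right: at [0:3] → 'onf'; at [5:8] → 'onf'.
`findall` yields the raw match text (2 of them) because the pattern has no groups.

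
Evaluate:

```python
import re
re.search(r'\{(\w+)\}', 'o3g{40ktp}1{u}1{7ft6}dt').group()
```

'{40ktp}'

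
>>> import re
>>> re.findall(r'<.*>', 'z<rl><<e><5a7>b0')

['<rl><<e><5a7>']

Walking the string: at [1:14] → '<rl><<e><5a7>'.
With no groups in the pattern, `findall` gives back each whole match — 1 here.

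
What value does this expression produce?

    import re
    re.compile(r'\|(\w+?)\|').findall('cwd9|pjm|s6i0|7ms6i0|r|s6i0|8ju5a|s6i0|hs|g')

['pjm', '7ms6i0', 's6i0', 's6i0']

One capturing group, so `findall` returns just the captured substring from each match — 4 in all.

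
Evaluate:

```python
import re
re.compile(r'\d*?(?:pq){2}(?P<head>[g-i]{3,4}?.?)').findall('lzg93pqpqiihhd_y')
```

['iihh']

With a single group, `findall` returns only what that group captured — 1 item.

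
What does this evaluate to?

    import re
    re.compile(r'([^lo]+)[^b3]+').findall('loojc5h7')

['jc5h']

The pattern matches one or more of any character except [lo] (captured); then one or more of any character except [b3].
Matches: at [3:8] match 'jc5h7', group 1 = 'jc5h'.
Because there's exactly one group, `findall` drops the full match and keeps group 1 from the one hit.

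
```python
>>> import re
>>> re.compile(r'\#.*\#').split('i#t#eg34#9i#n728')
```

`split` removes every match and returns the 2 fragments in between.

['i', 'n728']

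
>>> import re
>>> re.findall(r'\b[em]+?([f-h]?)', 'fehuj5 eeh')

['']

The pattern matches a word boundary (`\b`, zero-width); then one or more of one of [em] (lazy); then optionally a character in [f-h] (captured).
With the lazy modifier that quantifier settles for the fewest repetitions that let the rest of the pattern succeed (the atoms after it are unaffected and can still be greedy).
Scanning left to right: at [7:8] match 'e', group 1 = ''.
With a single group, `findall` returns only what that group captured — 1 item.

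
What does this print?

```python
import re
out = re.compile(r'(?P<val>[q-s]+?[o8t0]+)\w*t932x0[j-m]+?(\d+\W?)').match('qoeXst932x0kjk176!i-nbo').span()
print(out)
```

(0, 18)

The pattern matches one or more of a character in [q-s] (lazy), then one or more of one of [o8t0] (captured as 'val'); then zero or more of a word character, then a literal 't', then the literal '93'; then the literal '2x0', then one or more of a character in [j-m] (lazy); then one or more of a digit, then optionally a non-word character (captured).
`re.match` won't scan ahead — the pattern has to work from the very first character.
The match spans [0:18] → 'qoeXst932x0kjk176!'.
Captured: group 1 = 'qo', group 2 = '176!'.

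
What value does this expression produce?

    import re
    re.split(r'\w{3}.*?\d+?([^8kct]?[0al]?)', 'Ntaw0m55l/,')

['', 'm', '55l/,']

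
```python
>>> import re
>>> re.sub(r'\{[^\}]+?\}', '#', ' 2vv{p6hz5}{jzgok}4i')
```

' 2vv##4i'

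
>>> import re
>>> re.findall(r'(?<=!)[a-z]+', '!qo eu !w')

Lookahead/lookbehind check context without consuming it, so the matched span excludes the asserted characters.
Walking the string: at [1:3] → 'qo'; at [8:9] → 'w'.
`findall` yields the raw match text (2 of them) because the pattern has no groups.

['qo', 'w']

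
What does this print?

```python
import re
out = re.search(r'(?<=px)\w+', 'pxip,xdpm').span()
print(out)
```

(2, 4)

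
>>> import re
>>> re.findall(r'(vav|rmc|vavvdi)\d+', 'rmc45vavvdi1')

['rmc', 'vavvdi']

Walking the string: at [0:5] match 'rmc45', group 1 = 'rmc'; at [5:12] match 'vavvdi1', group 1 = 'vavvdi'.
`findall` collects group 1 from each match (2 total).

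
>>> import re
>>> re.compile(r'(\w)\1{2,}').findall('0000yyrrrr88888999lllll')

['0', 'r', '8', '9', 'l']

A backreference is literal: `\1` must see the identical characters the first group matched.
Scanning left to right: at [0:4] match '0000', group 1 = '0'; at [6:10] match 'rrrr', group 1 = 'r'; at [10:15] match '88888', group 1 = '8'; at [15:18] match '999', group 1 = '9'; at [18:23] match 'lllll', group 1 = 'l'.
`findall` collects group 1 from each match (5 total).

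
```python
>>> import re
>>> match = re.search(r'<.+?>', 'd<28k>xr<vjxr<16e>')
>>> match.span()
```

A non-greedy quantifier consumes as few characters as it can — just enough that the remainder of the pattern still matches from where it stops; whatever follows it matches normally.
The match spans [1:6] → '<28k>'.

(1, 6)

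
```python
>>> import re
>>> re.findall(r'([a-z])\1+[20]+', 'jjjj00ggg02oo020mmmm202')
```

['j', 'g', 'o', 'm']

The backreference `\1` re-matches whatever the first group consumed, character for character.
`findall` collects group 1 from each match (4 total).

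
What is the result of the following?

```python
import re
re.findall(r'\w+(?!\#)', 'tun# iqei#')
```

A negative assertion filters positions out without eating any characters.
Matches: at [0:2] → 'tu'; at [5:8] → 'iqe'.
No capturing groups, so `findall` returns the 2 full match strings.

['tu', 'iqe']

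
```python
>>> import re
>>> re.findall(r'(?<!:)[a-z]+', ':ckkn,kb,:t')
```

['kkn', 'kb']

The negative lookahead/lookbehind blocks any match where the forbidden context is present.
Matches: at [2:5] → 'kkn'; at [6:8] → 'kb'.
Since nothing is captured, `findall` lists the 2 matched substrings directly.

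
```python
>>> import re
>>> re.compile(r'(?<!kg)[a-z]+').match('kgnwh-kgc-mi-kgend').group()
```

'kgnwh'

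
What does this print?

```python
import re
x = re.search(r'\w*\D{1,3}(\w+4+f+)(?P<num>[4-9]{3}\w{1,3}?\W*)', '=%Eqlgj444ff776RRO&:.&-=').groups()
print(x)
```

The match spans [0:16] → '=%Eqlgj444ff776R'.
Captured: group 1 = 'qlgj444ff', group 2 = '776R'.

('qlgj444ff', '776R')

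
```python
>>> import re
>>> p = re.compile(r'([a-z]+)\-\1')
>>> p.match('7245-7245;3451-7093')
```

`re.match` only tries the pattern at the start of the string.
Here the pattern fails at index 0, so the call returns None.

None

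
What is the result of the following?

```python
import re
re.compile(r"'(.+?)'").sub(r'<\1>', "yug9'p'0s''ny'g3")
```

Each match is replaced using the text its own group 1 captured.

"yug9<p>0s<'ny>g3"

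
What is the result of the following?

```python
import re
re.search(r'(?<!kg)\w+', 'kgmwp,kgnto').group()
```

'kgmwp'

A negative assertion filters positions out without eating any characters.
The match spans [0:5] → 'kgmwp'.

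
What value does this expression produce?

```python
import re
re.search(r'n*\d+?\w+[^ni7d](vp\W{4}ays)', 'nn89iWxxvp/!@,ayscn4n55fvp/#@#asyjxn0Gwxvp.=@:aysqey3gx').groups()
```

The match spans [0:17] → 'nn89iWxxvp/!@,ays'.
Captured: group 1 = 'vp/!@,ays'.

('vp/!@,ays',)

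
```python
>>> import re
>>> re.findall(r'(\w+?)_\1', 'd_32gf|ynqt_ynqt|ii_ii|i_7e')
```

['ynqt', 'ii']

`\1` is not a pattern — it's the concrete string captured by group 1, re-applied verbatim.
Matches: at [7:16] match 'ynqt_ynqt', group 1 = 'ynqt'; at [17:22] match 'ii_ii', group 1 = 'ii'.
Because there's exactly one group, `findall` drops the full match and keeps group 1 from each hit.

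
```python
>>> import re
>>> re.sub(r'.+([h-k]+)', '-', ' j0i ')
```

Pattern: one or more of any character; then one or more of a character in [h-k] (captured).
Matches: at [0:4] → ' j0i'.
Every occurrence is swapped for '-'.

'- '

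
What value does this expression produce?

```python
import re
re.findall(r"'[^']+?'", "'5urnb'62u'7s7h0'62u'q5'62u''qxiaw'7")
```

Matches: at [0:7] → "'5urnb'"; at [10:17] → "'7s7h0'"; at [20:24] → "'q5'"; at [28:35] → "'qxiaw'".
No capturing groups, so `findall` returns the 4 full match strings.

["'5urnb'", "'7s7h0'", "'q5'", "'qxiaw'"]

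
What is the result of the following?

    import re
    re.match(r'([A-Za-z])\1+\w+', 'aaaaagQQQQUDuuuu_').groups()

The match spans [0:17] → 'aaaaagQQQQUDuuuu_'.
Captured: group 1 = 'a'.

('a',)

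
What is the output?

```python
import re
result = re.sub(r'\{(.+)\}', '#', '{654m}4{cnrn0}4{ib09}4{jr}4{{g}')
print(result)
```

Each match is replaced by '#'.

#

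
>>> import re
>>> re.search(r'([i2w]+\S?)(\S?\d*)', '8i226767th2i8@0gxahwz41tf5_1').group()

'i226767'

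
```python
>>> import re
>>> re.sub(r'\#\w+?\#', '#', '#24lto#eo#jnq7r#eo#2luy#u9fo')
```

Matches: at [0:7] → '#24lto#'; at [9:16] → '#jnq7r#'; at [18:24] → '#2luy#'.
Each match is replaced by '#'.

'#eo#eo#u9fo'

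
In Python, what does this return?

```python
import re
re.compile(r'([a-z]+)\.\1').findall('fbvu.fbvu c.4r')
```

['fbvu']

`\1` is not a pattern — it's the concrete string captured by group 1, re-applied verbatim.
Scanning left to right: at [0:9] match 'fbvu.fbvu', group 1 = 'fbvu'.
With a single group, `findall` returns only what that group captured — 1 item.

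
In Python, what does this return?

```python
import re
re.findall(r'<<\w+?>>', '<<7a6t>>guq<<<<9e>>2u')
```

['<<7a6t>>', '<<9e>>']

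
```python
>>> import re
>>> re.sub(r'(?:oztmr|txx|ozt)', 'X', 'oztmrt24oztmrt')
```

Alternation isn't longest-match — the leftmost alternative that fits at this position is chosen.
Every occurrence is swapped for 'X'.

'Xt24Xt'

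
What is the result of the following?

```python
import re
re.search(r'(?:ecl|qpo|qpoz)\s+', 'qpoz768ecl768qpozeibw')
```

`re.search` scans for the first position where the pattern succeeds.
Here the pattern never matches, so the call returns None.

None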